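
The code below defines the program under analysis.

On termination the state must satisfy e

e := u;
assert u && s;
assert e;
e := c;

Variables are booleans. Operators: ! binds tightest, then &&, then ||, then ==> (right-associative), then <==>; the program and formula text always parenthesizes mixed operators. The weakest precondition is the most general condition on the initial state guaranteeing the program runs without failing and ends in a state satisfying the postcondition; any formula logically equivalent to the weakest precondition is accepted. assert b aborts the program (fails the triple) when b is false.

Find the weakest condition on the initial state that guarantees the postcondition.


Working backward. After the program, e must hold.
Before e := c: c
Before assert e: e && c
Before assert u && s: u && s && e && c
Before e := u: u && s && c
Answer: WP = u && s && c


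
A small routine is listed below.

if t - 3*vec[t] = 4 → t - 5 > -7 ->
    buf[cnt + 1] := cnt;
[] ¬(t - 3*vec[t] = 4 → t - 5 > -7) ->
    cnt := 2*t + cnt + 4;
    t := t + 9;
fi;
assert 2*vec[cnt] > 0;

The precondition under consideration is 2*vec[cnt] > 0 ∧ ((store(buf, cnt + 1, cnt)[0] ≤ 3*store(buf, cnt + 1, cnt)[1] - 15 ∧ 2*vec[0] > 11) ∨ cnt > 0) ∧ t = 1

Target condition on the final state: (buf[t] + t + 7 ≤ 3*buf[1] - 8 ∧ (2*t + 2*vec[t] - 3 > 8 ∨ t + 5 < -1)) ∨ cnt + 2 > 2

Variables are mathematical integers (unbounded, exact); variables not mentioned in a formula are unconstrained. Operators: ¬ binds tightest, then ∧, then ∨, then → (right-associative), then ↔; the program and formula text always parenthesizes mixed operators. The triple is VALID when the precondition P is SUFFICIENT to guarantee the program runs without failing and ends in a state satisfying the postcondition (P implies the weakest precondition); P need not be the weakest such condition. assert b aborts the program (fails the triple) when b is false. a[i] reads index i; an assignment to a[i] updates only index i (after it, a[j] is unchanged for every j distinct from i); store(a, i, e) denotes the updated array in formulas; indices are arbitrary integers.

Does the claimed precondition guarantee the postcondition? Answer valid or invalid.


Working backward. After the program, the postcondition (buf[t] + t + 7 ≤ 3*buf[1] - 8 ∧ (2*t + 2*vec[t] - 3 > 8 ∨ t + 5 < -1)) ∨ cnt + 2 > 2 must hold; in canonical form it is (buf[t] + t ≤ 3*buf[1] - 15 ∧ (2*vec[t] + 2*t > 11 ∨ t < -6)) ∨ cnt > 0.
Before assert 2*vec[cnt] > 0: 2*vec[cnt] > 0 ∧ ((buf[t] + t ≤ 3*buf[1] - 15 ∧ (2*vec[t] + 2*t > 11 ∨ t < -6)) ∨ cnt > 0)
Then branch requires 2*vec[cnt] > 0 ∧ ((store(buf, cnt + 1, cnt)[t] + t ≤ 3*store(buf, cnt + 1, cnt)[1] - 15 ∧ (2*vec[t] + 2*t > 11 ∨ t < -6)) ∨ cnt > 0); else branch requires 2*vec[cnt + 2*t + 4] > 0 ∧ ((buf[t + 9] + t ≤ 3*buf[1] - 24 ∧ (2*vec[t + 9] + 2*t > -7 ∨ t < -15)) ∨ cnt + 2*t > -4).
Before the if: ((t = 3*vec[t] + 4 → t > -2) → (2*vec[cnt] > 0 ∧ ((store(buf, cnt + 1, cnt)[t] + t ≤ 3*store(buf, cnt + 1, cnt)[1] - 15 ∧ (2*vec[t] + 2*t > 11 ∨ t < -6)) ∨ cnt > 0))) ∧ ((¬(t = 3*vec[t] + 4 → t > -2)) → (2*vec[cnt + 2*t + 4] > 0 ∧ ((buf[t + 9] + t ≤ 3*buf[1] - 24 ∧ (2*vec[t + 9] + 2*t > -7 ∨ t < -15)) ∨ cnt + 2*t > -4)))
The weakest precondition is ((t = 3*vec[t] + 4 → t > -2) → (2*vec[cnt] > 0 ∧ ((store(buf, cnt + 1, cnt)[t] + t ≤ 3*store(buf, cnt + 1, cnt)[1] - 15 ∧ (2*vec[t] + 2*t > 11 ∨ t < -6)) ∨ cnt > 0))) ∧ ((¬(t = 3*vec[t] + 4 → t > -2)) → (2*vec[cnt + 2*t + 4] > 0 ∧ ((buf[t + 9] + t ≤ 3*buf[1] - 24 ∧ (2*vec[t + 9] + 2*t > -7 ∨ t < -15)) ∨ cnt + 2*t > -4))).
Check whether 2*vec[cnt] > 0 ∧ ((store(buf, cnt + 1, cnt)[0] ≤ 3*store(buf, cnt + 1, cnt)[1] - 15 ∧ 2*vec[0] > 11) ∨ cnt > 0) ∧ t = 1 implies it.
Countermodel: at the initial state buf = {[-2] = 3, [-1] = 3, [0] = -19548, [1] = -6511, [4] = 3, [10] = 3, elsewhere 3}, cnt = -2, t = 1, vec = {[-2] = 15522, [-1] = 2, [0] = 6, [1] = 2, [4] = 2, [10] = 2, elsewhere 2}, the precondition holds but the weakest precondition fails.
Answer: invalid


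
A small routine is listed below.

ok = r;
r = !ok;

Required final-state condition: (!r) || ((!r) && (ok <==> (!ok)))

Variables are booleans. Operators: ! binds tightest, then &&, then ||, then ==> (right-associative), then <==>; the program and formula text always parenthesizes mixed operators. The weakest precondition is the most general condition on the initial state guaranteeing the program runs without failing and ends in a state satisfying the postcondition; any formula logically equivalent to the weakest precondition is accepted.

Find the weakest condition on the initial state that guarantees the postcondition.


Working backward. After the program, (!r) || ((!r) && (ok <==> (!ok))) must hold.
Before r := !ok: ok || (ok && (ok <==> (!ok)))
Before ok := r: r || (r && (r <==> (!r)))
Answer: WP = r || (r && (r <==> (!r)))


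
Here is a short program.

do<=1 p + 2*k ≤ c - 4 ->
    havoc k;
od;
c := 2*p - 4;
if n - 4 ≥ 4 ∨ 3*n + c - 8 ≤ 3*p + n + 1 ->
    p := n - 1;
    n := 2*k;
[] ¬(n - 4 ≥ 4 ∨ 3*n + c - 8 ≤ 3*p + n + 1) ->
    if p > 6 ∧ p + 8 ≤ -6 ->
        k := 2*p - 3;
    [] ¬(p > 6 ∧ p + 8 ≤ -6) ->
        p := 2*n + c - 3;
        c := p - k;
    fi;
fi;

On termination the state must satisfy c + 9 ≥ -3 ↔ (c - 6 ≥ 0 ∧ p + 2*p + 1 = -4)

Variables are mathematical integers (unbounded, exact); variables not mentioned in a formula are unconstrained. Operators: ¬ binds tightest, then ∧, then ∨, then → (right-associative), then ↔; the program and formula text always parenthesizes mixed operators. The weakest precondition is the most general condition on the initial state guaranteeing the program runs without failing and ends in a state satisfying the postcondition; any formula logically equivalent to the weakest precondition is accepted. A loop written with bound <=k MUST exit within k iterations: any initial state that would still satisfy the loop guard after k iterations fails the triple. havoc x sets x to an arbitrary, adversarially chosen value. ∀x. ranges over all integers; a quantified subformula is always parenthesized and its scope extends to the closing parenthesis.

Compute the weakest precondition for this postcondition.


Working backward. After the program, the postcondition c + 9 ≥ -3 ↔ (c - 6 ≥ 0 ∧ p + 2*p + 1 = -4) must hold; in canonical form it is c ≥ -12 ↔ (c ≥ 6 ∧ 3*p = -5).
Then branch requires c ≥ -12 ↔ (c ≥ 6 ∧ 3*n = -2); else branch requires ((p > 6 ∧ p ≤ -14) → (c ≥ -12 ↔ (c ≥ 6 ∧ 3*p = -5))) ∧ ((¬(p > 6 ∧ p ≤ -14)) → (c + 2*n ≥ k - 9 ↔ (c + 2*n ≥ k + 9 ∧ 3*c + 6*n = 4))).
Before the if: ((n ≥ 8 ∨ c + 2*n ≤ 3*p + 9) → (c ≥ -12 ↔ (c ≥ 6 ∧ 3*n = -2))) ∧ ((¬(n ≥ 8 ∨ c + 2*n ≤ 3*p + 9)) → (((p > 6 ∧ p ≤ -14) → (c ≥ -12 ↔ (c ≥ 6 ∧ 3*p = -5))) ∧ ((¬(p > 6 ∧ p ≤ -14)) → (c + 2*n ≥ k - 9 ↔ (c + 2*n ≥ k + 9 ∧ 3*c + 6*n = 4)))))
Before c := 2*p - 4: ((n ≥ 8 ∨ 2*n ≤ p + 13) → (2*p ≥ -8 ↔ (2*p ≥ 10 ∧ 3*n = -2))) ∧ ((¬(n ≥ 8 ∨ 2*n ≤ p + 13)) → (((p > 6 ∧ p ≤ -14) → (2*p ≥ -8 ↔ (2*p ≥ 10 ∧ 3*p = -5))) ∧ ((¬(p > 6 ∧ p ≤ -14)) → (2*n + 2*p ≥ k - 5 ↔ (2*n + 2*p ≥ k + 13 ∧ 6*n + 6*p = 16)))))
Before the loop (bound <=1), unroll the exhaustion recursion (WP_0 = exit-now case; WP_j = one more guarded iteration, up to j = 1):
  WP_0: (¬(2*k + p ≤ c - 4)) ∧ ((n ≥ 8 ∨ 2*n ≤ p + 13) → (2*p ≥ -8 ↔ (2*p ≥ 10 ∧ 3*n = -2))) ∧ ((¬(n ≥ 8 ∨ 2*n ≤ p + 13)) → (((p > 6 ∧ p ≤ -14) → (2*p ≥ -8 ↔ (2*p ≥ 10 ∧ 3*p = -5))) ∧ ((¬(p > 6 ∧ p ≤ -14)) → (2*n + 2*p ≥ k - 5 ↔ (2*n + 2*p ≥ k + 13 ∧ 6*n + 6*p = 16)))))
  WP_1: (2*k + p ≤ c - 4 → (∀k_1. ((¬(2*k_1 + p ≤ c - 4)) ∧ ((n ≥ 8 ∨ 2*n ≤ p + 13) → (2*p ≥ -8 ↔ (2*p ≥ 10 ∧ 3*n = -2))) ∧ ((¬(n ≥ 8 ∨ 2*n ≤ p + 13)) → (((p > 6 ∧ p ≤ -14) → (2*p ≥ -8 ↔ (2*p ≥ 10 ∧ 3*p = -5))) ∧ ((¬(p > 6 ∧ p ≤ -14)) → (2*n + 2*p ≥ k_1 - 5 ↔ (2*n + 2*p ≥ k_1 + 13 ∧ 6*n + 6*p = 16)))))))) ∧ ((¬(2*k + p ≤ c - 4)) → (((n ≥ 8 ∨ 2*n ≤ p + 13) → (2*p ≥ -8 ↔ (2*p ≥ 10 ∧ 3*n = -2))) ∧ ((¬(n ≥ 8 ∨ 2*n ≤ p + 13)) → (((p > 6 ∧ p ≤ -14) → (2*p ≥ -8 ↔ (2*p ≥ 10 ∧ 3*p = -5))) ∧ ((¬(p > 6 ∧ p ≤ -14)) → (2*n + 2*p ≥ k - 5 ↔ (2*n + 2*p ≥ k + 13 ∧ 6*n + 6*p = 16)))))))
So before the loop: (2*k + p ≤ c - 4 → (∀k_1. ((¬(2*k_1 + p ≤ c - 4)) ∧ ((n ≥ 8 ∨ 2*n ≤ p + 13) → (2*p ≥ -8 ↔ (2*p ≥ 10 ∧ 3*n = -2))) ∧ ((¬(n ≥ 8 ∨ 2*n ≤ p + 13)) → (((p > 6 ∧ p ≤ -14) → (2*p ≥ -8 ↔ (2*p ≥ 10 ∧ 3*p = -5))) ∧ ((¬(p > 6 ∧ p ≤ -14)) → (2*n + 2*p ≥ k_1 - 5 ↔ (2*n + 2*p ≥ k_1 + 13 ∧ 6*n + 6*p = 16)))))))) ∧ ((¬(2*k + p ≤ c - 4)) → (((n ≥ 8 ∨ 2*n ≤ p + 13) → (2*p ≥ -8 ↔ (2*p ≥ 10 ∧ 3*n = -2))) ∧ ((¬(n ≥ 8 ∨ 2*n ≤ p + 13)) → (((p > 6 ∧ p ≤ -14) → (2*p ≥ -8 ↔ (2*p ≥ 10 ∧ 3*p = -5))) ∧ ((¬(p > 6 ∧ p ≤ -14)) → (2*n + 2*p ≥ k - 5 ↔ (2*n + 2*p ≥ k + 13 ∧ 6*n + 6*p = 16)))))))
Answer: WP = (2*k + p ≤ c - 4 → (∀k_1. ((¬(2*k_1 + p ≤ c - 4)) ∧ ((n ≥ 8 ∨ 2*n ≤ p + 13) → (2*p ≥ -8 ↔ (2*p ≥ 10 ∧ 3*n = -2))) ∧ ((¬(n ≥ 8 ∨ 2*n ≤ p + 13)) → (((p > 6 ∧ p ≤ -14) → (2*p ≥ -8 ↔ (2*p ≥ 10 ∧ 3*p = -5))) ∧ ((¬(p > 6 ∧ p ≤ -14)) → (2*n + 2*p ≥ k_1 - 5 ↔ (2*n + 2*p ≥ k_1 + 13 ∧ 6*n + 6*p = 16)))))))) ∧ ((¬(2*k + p ≤ c - 4)) → (((n ≥ 8 ∨ 2*n ≤ p + 13) → (2*p ≥ -8 ↔ (2*p ≥ 10 ∧ 3*n = -2))) ∧ ((¬(n ≥ 8 ∨ 2*n ≤ p + 13)) → (((p > 6 ∧ p ≤ -14) → (2*p ≥ -8 ↔ (2*p ≥ 10 ∧ 3*p = -5))) ∧ ((¬(p > 6 ∧ p ≤ -14)) → (2*n + 2*p ≥ k - 5 ↔ (2*n + 2*p ≥ k + 13 ∧ 6*n + 6*p = 16)))))))


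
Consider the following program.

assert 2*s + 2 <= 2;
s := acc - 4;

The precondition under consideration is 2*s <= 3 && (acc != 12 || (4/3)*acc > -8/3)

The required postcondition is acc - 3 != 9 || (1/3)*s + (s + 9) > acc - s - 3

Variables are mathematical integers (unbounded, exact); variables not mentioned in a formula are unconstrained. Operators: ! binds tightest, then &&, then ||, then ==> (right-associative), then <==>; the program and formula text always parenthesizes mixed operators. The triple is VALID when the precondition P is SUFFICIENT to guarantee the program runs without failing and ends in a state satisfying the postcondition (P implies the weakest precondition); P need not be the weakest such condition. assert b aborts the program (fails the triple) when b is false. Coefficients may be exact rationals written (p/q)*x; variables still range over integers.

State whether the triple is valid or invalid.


Working backward. After the program, the postcondition acc - 3 != 9 || (1/3)*s + (s + 9) > acc - s - 3 must hold; in canonical form it is acc != 12 || (7/3)*s > acc - 12.
Before s := acc - 4: acc != 12 || (4/3)*acc > -8/3
Before assert 2*s + 2 <= 2: 2*s <= 0 && (acc != 12 || (4/3)*acc > -8/3)
The weakest precondition is 2*s <= 0 && (acc != 12 || (4/3)*acc > -8/3).
Check whether 2*s <= 3 && (acc != 12 || (4/3)*acc > -8/3) implies it.
Countermodel: at the initial state acc = 0, s = 1, the precondition holds but the weakest precondition fails.
Answer: invalid


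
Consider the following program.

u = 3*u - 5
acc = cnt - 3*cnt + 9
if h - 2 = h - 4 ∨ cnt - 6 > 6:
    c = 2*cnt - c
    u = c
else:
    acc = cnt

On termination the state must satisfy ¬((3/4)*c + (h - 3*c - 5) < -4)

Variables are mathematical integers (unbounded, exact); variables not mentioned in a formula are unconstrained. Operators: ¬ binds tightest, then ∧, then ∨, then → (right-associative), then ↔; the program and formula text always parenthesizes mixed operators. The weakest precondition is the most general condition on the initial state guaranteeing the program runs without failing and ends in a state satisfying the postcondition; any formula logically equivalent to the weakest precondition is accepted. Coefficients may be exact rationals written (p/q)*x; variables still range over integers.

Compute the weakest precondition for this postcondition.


Working backward. After the program, the postcondition ¬((3/4)*c + (h - 3*c - 5) < -4) must hold; in canonical form it is ¬(h < (9/4)*c + 1).
Then branch requires ¬((9/4)*c + h < (9/2)*cnt + 1); else branch requires ¬(h < (9/4)*c + 1).
Before the if: (cnt > 12 → (¬((9/4)*c + h < (9/2)*cnt + 1))) ∧ ((¬(cnt > 12)) → (¬(h < (9/4)*c + 1)))
Before acc := cnt - 3*cnt + 9: (cnt > 12 → (¬((9/4)*c + h < (9/2)*cnt + 1))) ∧ ((¬(cnt > 12)) → (¬(h < (9/4)*c + 1)))
Before u := 3*u - 5: (cnt > 12 → (¬((9/4)*c + h < (9/2)*cnt + 1))) ∧ ((¬(cnt > 12)) → (¬(h < (9/4)*c + 1)))
Answer: WP = (cnt > 12 → (¬((9/4)*c + h < (9/2)*cnt + 1))) ∧ ((¬(cnt > 12)) → (¬(h < (9/4)*c + 1)))


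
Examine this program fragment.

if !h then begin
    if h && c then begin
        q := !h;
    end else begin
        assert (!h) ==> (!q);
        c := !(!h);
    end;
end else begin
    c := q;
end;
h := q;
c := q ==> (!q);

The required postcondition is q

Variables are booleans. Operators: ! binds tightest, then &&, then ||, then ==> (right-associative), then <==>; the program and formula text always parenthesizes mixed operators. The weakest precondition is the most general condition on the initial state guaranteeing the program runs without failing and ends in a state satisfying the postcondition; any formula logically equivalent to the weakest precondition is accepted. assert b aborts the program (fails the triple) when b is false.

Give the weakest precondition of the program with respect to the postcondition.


Working backward. After the program, q must hold.
Before c := q ==> (!q): q
Before h := q: q
Then branch requires ((h && c) ==> (!h)) && ((!(h && c)) ==> (((!h) ==> (!q)) && q)); else branch requires q.
Before the if: ((!h) ==> (((h && c) ==> (!h)) && ((!(h && c)) ==> (((!h) ==> (!q)) && q)))) && (h ==> q)
Answer: WP = ((!h) ==> (((h && c) ==> (!h)) && ((!(h && c)) ==> (((!h) ==> (!q)) && q)))) && (h ==> q)


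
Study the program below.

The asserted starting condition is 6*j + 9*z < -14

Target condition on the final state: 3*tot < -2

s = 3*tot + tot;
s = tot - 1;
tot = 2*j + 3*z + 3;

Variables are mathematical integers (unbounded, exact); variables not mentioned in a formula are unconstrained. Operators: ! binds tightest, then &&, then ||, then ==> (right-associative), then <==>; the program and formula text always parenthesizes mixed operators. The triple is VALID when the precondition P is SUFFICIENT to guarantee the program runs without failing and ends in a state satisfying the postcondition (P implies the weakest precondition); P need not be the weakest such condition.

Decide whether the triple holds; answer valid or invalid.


Working backward. After the program, 3*tot < -2 must hold.
Before tot := 2*j + 3*z + 3: 6*j + 9*z < -11
Before s := tot - 1: 6*j + 9*z < -11
Before s := 3*tot + tot: 6*j + 9*z < -11
The weakest precondition is 6*j + 9*z < -11.
Check whether 6*j + 9*z < -14 implies it.
Every state satisfying the precondition satisfies the weakest precondition: the implication holds.
Answer: valid


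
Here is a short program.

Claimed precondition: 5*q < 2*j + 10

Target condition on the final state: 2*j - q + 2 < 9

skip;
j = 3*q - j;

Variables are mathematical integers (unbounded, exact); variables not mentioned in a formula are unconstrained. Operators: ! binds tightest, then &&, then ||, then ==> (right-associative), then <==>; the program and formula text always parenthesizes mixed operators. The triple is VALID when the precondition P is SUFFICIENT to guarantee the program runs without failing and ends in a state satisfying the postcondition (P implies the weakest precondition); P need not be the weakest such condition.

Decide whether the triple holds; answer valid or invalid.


Working backward. After the program, the postcondition 2*j - q + 2 < 9 must hold; in canonical form it is 2*j < q + 7.
Before j := 3*q - j: 5*q < 2*j + 7
Before skip: 5*q < 2*j + 7
The weakest precondition is 5*q < 2*j + 7.
Check whether 5*q < 2*j + 10 implies it.
Countermodel: at the initial state j = -1, q = 1, the precondition holds but the weakest precondition fails.
Answer: invalid


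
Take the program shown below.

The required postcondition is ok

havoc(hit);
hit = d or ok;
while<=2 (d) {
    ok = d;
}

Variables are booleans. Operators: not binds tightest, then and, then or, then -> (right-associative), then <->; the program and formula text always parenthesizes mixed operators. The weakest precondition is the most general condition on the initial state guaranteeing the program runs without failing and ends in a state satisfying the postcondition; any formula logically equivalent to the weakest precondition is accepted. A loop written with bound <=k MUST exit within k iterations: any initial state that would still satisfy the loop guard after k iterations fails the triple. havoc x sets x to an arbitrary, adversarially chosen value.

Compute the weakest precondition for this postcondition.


Working backward. After the program, ok must hold.
Before the loop (bound <=2), unroll the exhaustion recursion (WP_0 = exit-now case; WP_j = one more guarded iteration, up to j = 2):
  WP_0: (not d) and ok
  WP_1: (not d) and ((not d) -> ok)
  WP_2: (d -> ((not d) and ((not d) -> d))) and ((not d) -> ok)
So before the loop: (d -> ((not d) and ((not d) -> d))) and ((not d) -> ok)
Before hit := d or ok: (d -> ((not d) and ((not d) -> d))) and ((not d) -> ok)
Before havoc hit: (d -> ((not d) and ((not d) -> d))) and ((not d) -> ok)
Answer: WP = (d -> ((not d) and ((not d) -> d))) and ((not d) -> ok)


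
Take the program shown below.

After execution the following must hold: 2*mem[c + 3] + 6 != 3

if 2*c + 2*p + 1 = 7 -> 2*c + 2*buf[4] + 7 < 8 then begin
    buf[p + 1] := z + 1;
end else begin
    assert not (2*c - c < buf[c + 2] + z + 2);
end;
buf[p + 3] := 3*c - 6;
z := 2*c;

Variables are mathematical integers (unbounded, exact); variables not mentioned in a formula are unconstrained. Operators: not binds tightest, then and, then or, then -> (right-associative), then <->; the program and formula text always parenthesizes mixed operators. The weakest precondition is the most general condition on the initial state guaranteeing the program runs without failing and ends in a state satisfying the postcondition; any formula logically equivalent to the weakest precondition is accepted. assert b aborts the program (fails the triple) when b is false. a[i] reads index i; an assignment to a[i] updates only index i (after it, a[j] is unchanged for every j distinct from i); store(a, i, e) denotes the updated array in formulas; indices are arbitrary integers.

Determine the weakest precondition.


Working backward. After the program, the postcondition 2*mem[c + 3] + 6 != 3 must hold; in canonical form it is 2*mem[c + 3] != -3.
Before z := 2*c: 2*mem[c + 3] != -3
Before buf[p + 3] := 3*c - 6: 2*mem[c + 3] != -3
Then branch requires 2*mem[c + 3] != -3; else branch requires (not (c < buf[c + 2] + z + 2)) and 2*mem[c + 3] != -3.
Before the if: ((2*c + 2*p = 6 -> 2*buf[4] + 2*c < 1) -> 2*mem[c + 3] != -3) and ((not (2*c + 2*p = 6 -> 2*buf[4] + 2*c < 1)) -> ((not (c < buf[c + 2] + z + 2)) and 2*mem[c + 3] != -3))
Answer: WP = ((2*c + 2*p = 6 -> 2*buf[4] + 2*c < 1) -> 2*mem[c + 3] != -3) and ((not (2*c + 2*p = 6 -> 2*buf[4] + 2*c < 1)) -> ((not (c < buf[c + 2] + z + 2)) and 2*mem[c + 3] != -3))


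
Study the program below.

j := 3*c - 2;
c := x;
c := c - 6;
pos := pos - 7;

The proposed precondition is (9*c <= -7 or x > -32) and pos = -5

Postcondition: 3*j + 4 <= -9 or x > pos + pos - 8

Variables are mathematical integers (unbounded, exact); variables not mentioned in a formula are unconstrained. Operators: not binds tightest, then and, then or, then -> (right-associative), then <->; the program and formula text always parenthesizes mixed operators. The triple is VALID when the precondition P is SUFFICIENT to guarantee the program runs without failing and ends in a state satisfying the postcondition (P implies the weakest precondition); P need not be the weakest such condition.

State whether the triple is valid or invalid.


Working backward. After the program, the postcondition 3*j + 4 <= -9 or x > pos + pos - 8 must hold; in canonical form it is 3*j <= -13 or x > 2*pos - 8.
Before pos := pos - 7: 3*j <= -13 or x > 2*pos - 22
Before c := c - 6: 3*j <= -13 or x > 2*pos - 22
Before c := x: 3*j <= -13 or x > 2*pos - 22
Before j := 3*c - 2: 9*c <= -7 or x > 2*pos - 22
The weakest precondition is 9*c <= -7 or x > 2*pos - 22.
Check whether (9*c <= -7 or x > -32) and pos = -5 implies it.
Every state satisfying the precondition satisfies the weakest precondition: the implication holds.
Answer: valid


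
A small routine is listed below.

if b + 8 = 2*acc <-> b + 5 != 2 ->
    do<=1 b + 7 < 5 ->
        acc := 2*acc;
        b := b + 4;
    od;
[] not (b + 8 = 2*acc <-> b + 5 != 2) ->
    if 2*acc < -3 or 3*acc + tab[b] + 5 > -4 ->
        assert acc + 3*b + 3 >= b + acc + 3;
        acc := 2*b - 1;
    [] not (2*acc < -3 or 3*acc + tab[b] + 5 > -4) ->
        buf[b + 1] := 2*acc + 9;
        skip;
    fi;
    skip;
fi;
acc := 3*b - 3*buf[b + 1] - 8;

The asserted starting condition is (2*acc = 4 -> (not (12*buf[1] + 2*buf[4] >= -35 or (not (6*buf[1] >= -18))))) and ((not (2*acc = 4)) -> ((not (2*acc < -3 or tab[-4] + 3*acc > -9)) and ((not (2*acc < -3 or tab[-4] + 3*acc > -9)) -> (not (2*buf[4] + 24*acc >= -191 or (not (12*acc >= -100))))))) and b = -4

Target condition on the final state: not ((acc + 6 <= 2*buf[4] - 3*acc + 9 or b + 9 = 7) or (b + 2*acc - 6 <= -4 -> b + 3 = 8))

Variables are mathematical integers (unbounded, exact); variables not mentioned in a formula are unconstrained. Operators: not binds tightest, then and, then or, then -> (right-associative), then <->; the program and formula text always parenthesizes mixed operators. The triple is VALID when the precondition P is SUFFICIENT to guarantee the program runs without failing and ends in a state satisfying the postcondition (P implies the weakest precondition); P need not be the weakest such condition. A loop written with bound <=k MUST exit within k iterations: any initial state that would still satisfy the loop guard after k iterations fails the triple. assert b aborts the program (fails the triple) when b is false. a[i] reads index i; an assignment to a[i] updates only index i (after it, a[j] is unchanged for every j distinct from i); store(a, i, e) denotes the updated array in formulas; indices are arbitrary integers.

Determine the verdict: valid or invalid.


Working backward. After the program, the postcondition not ((acc + 6 <= 2*buf[4] - 3*acc + 9 or b + 9 = 7) or (b + 2*acc - 6 <= -4 -> b + 3 = 8)) must hold; in canonical form it is not (4*acc <= 2*buf[4] + 3 or b = -2 or (2*acc + b <= 2 -> b = 5)).
Before acc := 3*b - 3*buf[b + 1] - 8: not (12*b <= 12*buf[b + 1] + 2*buf[4] + 35 or b = -2 or (7*b <= 6*buf[b + 1] + 18 -> b = 5))
Then branch requires (b < -2 -> ((not (b < -6)) and (not (12*b <= 12*buf[b + 5] + 2*buf[4] - 13 or b = -6 or (7*b <= 6*buf[b + 5] - 10 -> b = 1))))) and ((not (b < -2)) -> (not (12*b <= 12*buf[b + 1] + 2*buf[4] + 35 or b = -2 or (7*b <= 6*buf[b + 1] + 18 -> b = 5)))); else branch requires ((2*acc < -3 or tab[b] + 3*acc > -9) -> (2*b >= 0 and (not (12*b <= 12*buf[b + 1] + 2*buf[4] + 35 or b = -2 or (7*b <= 6*buf[b + 1] + 18 -> b = 5))))) and ((not (2*acc < -3 or tab[b] + 3*acc > -9)) -> (not (12*b <= 12*store(buf, b + 1, 2*acc + 9)[b + 1] + 2*store(buf, b + 1, 2*acc + 9)[4] + 35 or b = -2 or (7*b <= 6*store(buf, b + 1, 2*acc + 9)[b + 1] + 18 -> b = 5)))).
Before the if: ((b = 2*acc - 8 <-> b != -3) -> ((b < -2 -> ((not (b < -6)) and (not (12*b <= 12*buf[b + 5] + 2*buf[4] - 13 or b = -6 or (7*b <= 6*buf[b + 5] - 10 -> b = 1))))) and ((not (b < -2)) -> (not (12*b <= 12*buf[b + 1] + 2*buf[4] + 35 or b = -2 or (7*b <= 6*buf[b + 1] + 18 -> b = 5)))))) and ((not (b = 2*acc - 8 <-> b != -3)) -> (((2*acc < -3 or tab[b] + 3*acc > -9) -> (2*b >= 0 and (not (12*b <= 12*buf[b + 1] + 2*buf[4] + 35 or b = -2 or (7*b <= 6*buf[b + 1] + 18 -> b = 5))))) and ((not (2*acc < -3 or tab[b] + 3*acc > -9)) -> (not (12*b <= 12*store(buf, b + 1, 2*acc + 9)[b + 1] + 2*store(buf, b + 1, 2*acc + 9)[4] + 35 or b = -2 or (7*b <= 6*store(buf, b + 1, 2*acc + 9)[b + 1] + 18 -> b = 5))))))
The weakest precondition is ((b = 2*acc - 8 <-> b != -3) -> ((b < -2 -> ((not (b < -6)) and (not (12*b <= 12*buf[b + 5] + 2*buf[4] - 13 or b = -6 or (7*b <= 6*buf[b + 5] - 10 -> b = 1))))) and ((not (b < -2)) -> (not (12*b <= 12*buf[b + 1] + 2*buf[4] + 35 or b = -2 or (7*b <= 6*buf[b + 1] + 18 -> b = 5)))))) and ((not (b = 2*acc - 8 <-> b != -3)) -> (((2*acc < -3 or tab[b] + 3*acc > -9) -> (2*b >= 0 and (not (12*b <= 12*buf[b + 1] + 2*buf[4] + 35 or b = -2 or (7*b <= 6*buf[b + 1] + 18 -> b = 5))))) and ((not (2*acc < -3 or tab[b] + 3*acc > -9)) -> (not (12*b <= 12*store(buf, b + 1, 2*acc + 9)[b + 1] + 2*store(buf, b + 1, 2*acc + 9)[4] + 35 or b = -2 or (7*b <= 6*store(buf, b + 1, 2*acc + 9)[b + 1] + 18 -> b = 5)))))).
Check whether (2*acc = 4 -> (not (12*buf[1] + 2*buf[4] >= -35 or (not (6*buf[1] >= -18))))) and ((not (2*acc = 4)) -> ((not (2*acc < -3 or tab[-4] + 3*acc > -9)) and ((not (2*acc < -3 or tab[-4] + 3*acc > -9)) -> (not (2*buf[4] + 24*acc >= -191 or (not (12*acc >= -100))))))) and b = -4 implies it.
Every state satisfying the precondition satisfies the weakest precondition: the implication holds.
Answer: valid


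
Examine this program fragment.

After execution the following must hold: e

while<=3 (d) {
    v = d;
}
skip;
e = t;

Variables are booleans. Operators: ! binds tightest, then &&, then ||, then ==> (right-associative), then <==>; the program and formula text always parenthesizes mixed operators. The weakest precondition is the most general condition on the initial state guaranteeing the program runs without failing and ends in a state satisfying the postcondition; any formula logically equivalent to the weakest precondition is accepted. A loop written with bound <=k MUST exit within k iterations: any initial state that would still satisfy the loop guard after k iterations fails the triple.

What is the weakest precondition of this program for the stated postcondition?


Working backward. After the program, e must hold.
Before e := t: t
Before skip: t
Before the loop (bound <=3), unroll the exhaustion recursion (WP_0 = exit-now case; WP_j = one more guarded iteration, up to j = 3):
  WP_0: (!d) && t
  WP_1: (d ==> ((!d) && t)) && ((!d) ==> t)
  WP_2: (d ==> ((d ==> ((!d) && t)) && ((!d) ==> t))) && ((!d) ==> t)
  WP_3: (d ==> ((d ==> ((d ==> ((!d) && t)) && ((!d) ==> t))) && ((!d) ==> t))) && ((!d) ==> t)
So before the loop: (d ==> ((d ==> ((d ==> ((!d) && t)) && ((!d) ==> t))) && ((!d) ==> t))) && ((!d) ==> t)
Answer: WP = (d ==> ((d ==> ((d ==> ((!d) && t)) && ((!d) ==> t))) && ((!d) ==> t))) && ((!d) ==> t)


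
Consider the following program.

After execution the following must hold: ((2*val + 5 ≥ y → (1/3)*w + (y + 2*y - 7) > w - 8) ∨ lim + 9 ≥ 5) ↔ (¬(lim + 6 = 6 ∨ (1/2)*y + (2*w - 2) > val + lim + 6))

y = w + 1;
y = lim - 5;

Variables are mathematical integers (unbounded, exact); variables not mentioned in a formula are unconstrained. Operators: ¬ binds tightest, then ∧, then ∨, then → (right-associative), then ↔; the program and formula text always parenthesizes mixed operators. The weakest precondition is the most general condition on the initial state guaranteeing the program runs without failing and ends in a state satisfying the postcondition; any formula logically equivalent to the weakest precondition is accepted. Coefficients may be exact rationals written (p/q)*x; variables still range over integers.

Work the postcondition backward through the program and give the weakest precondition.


Working backward. After the program, the postcondition ((2*val + 5 ≥ y → (1/3)*w + (y + 2*y - 7) > w - 8) ∨ lim + 9 ≥ 5) ↔ (¬(lim + 6 = 6 ∨ (1/2)*y + (2*w - 2) > val + lim + 6)) must hold; in canonical form it is ((2*val ≥ y - 5 → 3*y > (2/3)*w - 1) ∨ lim ≥ -4) ↔ (¬(lim = 0 ∨ 2*w + (1/2)*y > lim + val + 8)).
Before y := lim - 5: ((2*val ≥ lim - 10 → 3*lim > (2/3)*w + 14) ∨ lim ≥ -4) ↔ (¬(lim = 0 ∨ 2*w > (1/2)*lim + val + 21/2))
Before y := w + 1: ((2*val ≥ lim - 10 → 3*lim > (2/3)*w + 14) ∨ lim ≥ -4) ↔ (¬(lim = 0 ∨ 2*w > (1/2)*lim + val + 21/2))
Answer: WP = ((2*val ≥ lim - 10 → 3*lim > (2/3)*w + 14) ∨ lim ≥ -4) ↔ (¬(lim = 0 ∨ 2*w > (1/2)*lim + val + 21/2))


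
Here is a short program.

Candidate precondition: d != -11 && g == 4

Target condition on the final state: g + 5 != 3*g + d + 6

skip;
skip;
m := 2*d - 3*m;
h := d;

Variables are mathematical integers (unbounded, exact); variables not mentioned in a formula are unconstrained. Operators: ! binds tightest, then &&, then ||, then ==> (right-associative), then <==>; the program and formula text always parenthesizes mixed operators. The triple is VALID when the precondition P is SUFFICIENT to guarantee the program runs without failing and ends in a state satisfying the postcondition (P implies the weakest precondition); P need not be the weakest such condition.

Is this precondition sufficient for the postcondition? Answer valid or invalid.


Working backward. After the program, the postcondition g + 5 != 3*g + d + 6 must hold; in canonical form it is d + 2*g != -1.
Before h := d: d + 2*g != -1
Before m := 2*d - 3*m: d + 2*g != -1
Before skip: d + 2*g != -1
Before skip: d + 2*g != -1
The weakest precondition is d + 2*g != -1.
Check whether d != -11 && g == 4 implies it.
Countermodel: at the initial state d = -9, g = 4, the precondition holds but the weakest precondition fails.
Answer: invalid


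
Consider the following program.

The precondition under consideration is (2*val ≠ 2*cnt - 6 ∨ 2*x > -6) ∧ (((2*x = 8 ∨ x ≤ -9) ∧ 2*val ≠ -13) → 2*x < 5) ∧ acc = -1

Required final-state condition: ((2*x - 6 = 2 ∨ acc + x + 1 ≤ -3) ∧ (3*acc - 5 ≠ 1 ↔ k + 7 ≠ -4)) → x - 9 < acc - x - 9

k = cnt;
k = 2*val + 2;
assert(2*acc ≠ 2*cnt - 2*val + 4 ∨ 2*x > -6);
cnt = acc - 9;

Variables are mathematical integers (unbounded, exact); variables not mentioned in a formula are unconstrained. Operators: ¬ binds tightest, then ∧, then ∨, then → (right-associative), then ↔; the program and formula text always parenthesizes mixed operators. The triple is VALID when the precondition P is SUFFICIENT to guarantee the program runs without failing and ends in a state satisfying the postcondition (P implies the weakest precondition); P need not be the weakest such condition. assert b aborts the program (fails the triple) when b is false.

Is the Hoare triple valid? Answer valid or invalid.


Working backward. After the program, the postcondition ((2*x - 6 = 2 ∨ acc + x + 1 ≤ -3) ∧ (3*acc - 5 ≠ 1 ↔ k + 7 ≠ -4)) → x - 9 < acc - x - 9 must hold; in canonical form it is ((2*x = 8 ∨ acc + x ≤ -4) ∧ (3*acc ≠ 6 ↔ k ≠ -11)) → 2*x < acc.
Before cnt := acc - 9: ((2*x = 8 ∨ acc + x ≤ -4) ∧ (3*acc ≠ 6 ↔ k ≠ -11)) → 2*x < acc
Before assert 2*acc ≠ 2*cnt - 2*val + 4 ∨ 2*x > -6: (2*acc + 2*val ≠ 2*cnt + 4 ∨ 2*x > -6) ∧ (((2*x = 8 ∨ acc + x ≤ -4) ∧ (3*acc ≠ 6 ↔ k ≠ -11)) → 2*x < acc)
Before k := 2*val + 2: (2*acc + 2*val ≠ 2*cnt + 4 ∨ 2*x > -6) ∧ (((2*x = 8 ∨ acc + x ≤ -4) ∧ (3*acc ≠ 6 ↔ 2*val ≠ -13)) → 2*x < acc)
Before k := cnt: (2*acc + 2*val ≠ 2*cnt + 4 ∨ 2*x > -6) ∧ (((2*x = 8 ∨ acc + x ≤ -4) ∧ (3*acc ≠ 6 ↔ 2*val ≠ -13)) → 2*x < acc)
The weakest precondition is (2*acc + 2*val ≠ 2*cnt + 4 ∨ 2*x > -6) ∧ (((2*x = 8 ∨ acc + x ≤ -4) ∧ (3*acc ≠ 6 ↔ 2*val ≠ -13)) → 2*x < acc).
Check whether (2*val ≠ 2*cnt - 6 ∨ 2*x > -6) ∧ (((2*x = 8 ∨ x ≤ -9) ∧ 2*val ≠ -13) → 2*x < 5) ∧ acc = -1 implies it.
Countermodel: at the initial state acc = -1, cnt = 0, val = 3, x = -3, the precondition holds but the weakest precondition fails.
Answer: invalid


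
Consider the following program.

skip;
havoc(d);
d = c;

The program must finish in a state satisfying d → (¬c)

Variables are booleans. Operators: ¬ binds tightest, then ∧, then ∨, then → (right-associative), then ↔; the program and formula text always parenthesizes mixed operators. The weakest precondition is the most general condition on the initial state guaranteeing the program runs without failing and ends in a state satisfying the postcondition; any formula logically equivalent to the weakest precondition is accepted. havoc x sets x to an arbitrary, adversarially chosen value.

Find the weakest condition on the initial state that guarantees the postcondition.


Working backward. After the program, d → (¬c) must hold.
Before d := c: c → (¬c)
Before havoc d: c → (¬c)
Before skip: c → (¬c)
Answer: WP = c → (¬c)


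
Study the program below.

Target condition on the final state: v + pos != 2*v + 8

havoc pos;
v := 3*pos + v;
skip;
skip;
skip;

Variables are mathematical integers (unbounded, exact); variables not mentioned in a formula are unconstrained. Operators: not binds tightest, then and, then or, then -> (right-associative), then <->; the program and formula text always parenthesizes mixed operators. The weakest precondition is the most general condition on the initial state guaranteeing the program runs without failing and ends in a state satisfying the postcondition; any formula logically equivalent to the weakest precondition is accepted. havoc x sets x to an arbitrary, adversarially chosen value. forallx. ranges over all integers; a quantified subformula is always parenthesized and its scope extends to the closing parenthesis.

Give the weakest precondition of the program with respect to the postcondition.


Working backward. After the program, the postcondition v + pos != 2*v + 8 must hold; in canonical form it is pos != v + 8.
Before skip: pos != v + 8
Before skip: pos != v + 8
Before skip: pos != v + 8
Before v := 3*pos + v: 2*pos + v != -8
Before havoc pos: forall pos_1. 2*pos_1 + v != -8
Answer: WP = forall pos_1. 2*pos_1 + v != -8


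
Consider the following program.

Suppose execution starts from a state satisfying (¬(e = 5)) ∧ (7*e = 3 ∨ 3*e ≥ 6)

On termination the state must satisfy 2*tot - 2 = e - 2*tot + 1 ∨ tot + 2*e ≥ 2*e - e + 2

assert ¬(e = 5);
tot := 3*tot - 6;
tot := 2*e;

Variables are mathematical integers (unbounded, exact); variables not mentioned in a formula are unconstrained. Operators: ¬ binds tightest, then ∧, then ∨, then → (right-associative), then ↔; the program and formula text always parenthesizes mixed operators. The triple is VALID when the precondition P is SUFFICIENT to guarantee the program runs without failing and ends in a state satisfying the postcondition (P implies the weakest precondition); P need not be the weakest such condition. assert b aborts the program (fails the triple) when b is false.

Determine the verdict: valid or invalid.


Working backward. After the program, the postcondition 2*tot - 2 = e - 2*tot + 1 ∨ tot + 2*e ≥ 2*e - e + 2 must hold; in canonical form it is 4*tot = e + 3 ∨ e + tot ≥ 2.
Before tot := 2*e: 7*e = 3 ∨ 3*e ≥ 2
Before tot := 3*tot - 6: 7*e = 3 ∨ 3*e ≥ 2
Before assert ¬(e = 5): (¬(e = 5)) ∧ (7*e = 3 ∨ 3*e ≥ 2)
The weakest precondition is (¬(e = 5)) ∧ (7*e = 3 ∨ 3*e ≥ 2).
Check whether (¬(e = 5)) ∧ (7*e = 3 ∨ 3*e ≥ 6) implies it.
Every state satisfying the precondition satisfies the weakest precondition: the implication holds.
Answer: valid


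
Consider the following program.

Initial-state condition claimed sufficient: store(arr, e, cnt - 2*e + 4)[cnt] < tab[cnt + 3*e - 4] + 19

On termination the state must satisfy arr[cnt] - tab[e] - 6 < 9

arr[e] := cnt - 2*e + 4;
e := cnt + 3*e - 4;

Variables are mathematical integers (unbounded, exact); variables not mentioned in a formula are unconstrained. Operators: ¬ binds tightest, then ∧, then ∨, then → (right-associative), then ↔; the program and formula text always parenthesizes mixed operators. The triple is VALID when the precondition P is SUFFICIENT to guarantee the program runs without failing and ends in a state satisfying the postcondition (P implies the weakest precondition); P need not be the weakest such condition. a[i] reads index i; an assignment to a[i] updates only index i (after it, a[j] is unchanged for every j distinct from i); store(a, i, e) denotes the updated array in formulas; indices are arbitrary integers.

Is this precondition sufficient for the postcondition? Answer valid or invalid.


Working backward. After the program, the postcondition arr[cnt] - tab[e] - 6 < 9 must hold; in canonical form it is arr[cnt] < tab[e] + 15.
Before e := cnt + 3*e - 4: arr[cnt] < tab[cnt + 3*e - 4] + 15
Before arr[e] := cnt - 2*e + 4: store(arr, e, cnt - 2*e + 4)[cnt] < tab[cnt + 3*e - 4] + 15
The weakest precondition is store(arr, e, cnt - 2*e + 4)[cnt] < tab[cnt + 3*e - 4] + 15.
Check whether store(arr, e, cnt - 2*e + 4)[cnt] < tab[cnt + 3*e - 4] + 19 implies it.
Countermodel: at the initial state arr = {[-3] = 2, [0] = 2, [1] = 15, elsewhere 2}, cnt = 1, e = 0, tab = {[-3] = 0, [0] = 0, [1] = 0, elsewhere 0}, the precondition holds but the weakest precondition fails.
Answer: invalid


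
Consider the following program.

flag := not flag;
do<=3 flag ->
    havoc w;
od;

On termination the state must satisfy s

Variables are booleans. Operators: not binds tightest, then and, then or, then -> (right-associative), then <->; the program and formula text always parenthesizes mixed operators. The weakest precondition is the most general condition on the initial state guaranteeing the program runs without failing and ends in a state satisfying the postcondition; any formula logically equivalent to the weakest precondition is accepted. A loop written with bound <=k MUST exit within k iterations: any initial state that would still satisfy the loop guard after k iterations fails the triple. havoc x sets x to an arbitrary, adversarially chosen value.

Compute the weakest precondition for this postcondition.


Working backward. After the program, s must hold.
Before the loop (bound <=3), unroll the exhaustion recursion (WP_0 = exit-now case; WP_j = one more guarded iteration, up to j = 3):
  WP_0: (not flag) and s
  WP_1: (flag -> ((not flag) and s)) and ((not flag) -> s)
  WP_2: (flag -> ((flag -> ((not flag) and s)) and ((not flag) -> s))) and ((not flag) -> s)
  WP_3: (flag -> ((flag -> ((flag -> ((not flag) and s)) and ((not flag) -> s))) and ((not flag) -> s))) and ((not flag) -> s)
So before the loop: (flag -> ((flag -> ((flag -> ((not flag) and s)) and ((not flag) -> s))) and ((not flag) -> s))) and ((not flag) -> s)
Before flag := not flag: ((not flag) -> (((not flag) -> (((not flag) -> (flag and s)) and (flag -> s))) and (flag -> s))) and (flag -> s)
Answer: WP = ((not flag) -> (((not flag) -> (((not flag) -> (flag and s)) and (flag -> s))) and (flag -> s))) and (flag -> s)


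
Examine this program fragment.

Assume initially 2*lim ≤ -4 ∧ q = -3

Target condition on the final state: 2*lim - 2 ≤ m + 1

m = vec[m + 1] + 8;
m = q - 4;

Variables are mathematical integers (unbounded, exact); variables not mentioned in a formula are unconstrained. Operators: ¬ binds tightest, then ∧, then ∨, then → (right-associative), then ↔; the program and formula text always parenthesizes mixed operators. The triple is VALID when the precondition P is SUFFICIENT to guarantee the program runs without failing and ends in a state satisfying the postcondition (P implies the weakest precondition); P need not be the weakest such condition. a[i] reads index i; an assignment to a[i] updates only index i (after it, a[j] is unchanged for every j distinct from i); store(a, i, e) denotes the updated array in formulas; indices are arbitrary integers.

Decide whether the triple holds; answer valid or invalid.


Working backward. After the program, the postcondition 2*lim - 2 ≤ m + 1 must hold; in canonical form it is 2*lim ≤ m + 3.
Before m := q - 4: 2*lim ≤ q - 1
Before m := vec[m + 1] + 8: 2*lim ≤ q - 1
The weakest precondition is 2*lim ≤ q - 1.
Check whether 2*lim ≤ -4 ∧ q = -3 implies it.
Every state satisfying the precondition satisfies the weakest precondition: the implication holds.
Answer: valid
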